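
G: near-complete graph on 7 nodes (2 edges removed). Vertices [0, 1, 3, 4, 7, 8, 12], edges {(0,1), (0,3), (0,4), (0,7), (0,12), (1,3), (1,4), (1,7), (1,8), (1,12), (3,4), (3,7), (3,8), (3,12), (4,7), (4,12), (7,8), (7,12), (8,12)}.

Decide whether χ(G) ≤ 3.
The clique on vertices [0, 1, 3, 4, 7, 12] has size 6 > 3, so it alone needs 6 colors.

No, G is not 3-colorable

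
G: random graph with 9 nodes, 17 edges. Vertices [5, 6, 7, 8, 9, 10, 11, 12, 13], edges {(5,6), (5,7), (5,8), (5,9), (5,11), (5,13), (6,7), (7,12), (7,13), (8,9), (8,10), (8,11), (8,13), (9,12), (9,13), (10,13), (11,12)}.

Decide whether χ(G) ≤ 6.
A valid 6-coloring: color 1: [5, 10, 12]; color 2: [6, 11, 13]; color 3: [7, 8]; color 4: [9].
(χ(G) = 4 ≤ 6.)

Yes, G is 6-colorable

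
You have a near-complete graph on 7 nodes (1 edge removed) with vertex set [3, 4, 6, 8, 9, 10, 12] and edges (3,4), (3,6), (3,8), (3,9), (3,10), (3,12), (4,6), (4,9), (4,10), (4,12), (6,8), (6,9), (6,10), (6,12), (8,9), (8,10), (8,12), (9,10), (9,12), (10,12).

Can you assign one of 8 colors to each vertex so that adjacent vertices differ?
A valid 8-coloring: color 1: [10]; color 2: [9]; color 3: [12]; color 4: [6]; color 5: [3]; color 6: [4, 8].
(χ(G) = 6 ≤ 8.)

Yes, G is 8-colorable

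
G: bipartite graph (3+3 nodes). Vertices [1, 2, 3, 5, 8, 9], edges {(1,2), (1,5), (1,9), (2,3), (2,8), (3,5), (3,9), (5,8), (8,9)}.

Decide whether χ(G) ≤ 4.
A valid 4-coloring: color 1: [2, 5, 9]; color 2: [1, 3, 8].
(χ(G) = 2 ≤ 4.)

Yes, G is 4-colorable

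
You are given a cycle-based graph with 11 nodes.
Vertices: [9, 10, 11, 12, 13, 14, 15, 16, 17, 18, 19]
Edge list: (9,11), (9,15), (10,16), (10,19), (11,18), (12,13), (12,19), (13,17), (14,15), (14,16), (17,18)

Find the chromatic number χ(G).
Clique number ω(G) = 2 (lower bound: χ ≥ ω).
Odd cycle [12, 13, 17, 18, 11, 9, 15, 14, 16, 10, 19] needs 3 colors (χ ≥ 3).
The coloring below uses 3 colors, so χ(G) = 3.
A valid 3-coloring: color 1: [10, 11, 12, 15, 17]; color 2: [9, 13, 14, 18, 19]; color 3: [16].

χ(G) = 3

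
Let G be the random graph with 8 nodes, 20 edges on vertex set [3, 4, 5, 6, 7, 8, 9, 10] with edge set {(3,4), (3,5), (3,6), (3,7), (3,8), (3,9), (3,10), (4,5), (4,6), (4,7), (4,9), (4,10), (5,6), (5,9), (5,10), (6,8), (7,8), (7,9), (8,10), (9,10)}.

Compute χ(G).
χ(G) = 5

Clique number ω(G) = 5 (lower bound: χ ≥ ω).
The clique on [3, 4, 5, 9, 10] has size 5, forcing χ ≥ 5, and the coloring below uses 5 colors, so χ(G) = 5.
A valid 5-coloring: color 1: [3]; color 2: [4, 8]; color 3: [6, 7, 10]; color 4: [9]; color 5: [5].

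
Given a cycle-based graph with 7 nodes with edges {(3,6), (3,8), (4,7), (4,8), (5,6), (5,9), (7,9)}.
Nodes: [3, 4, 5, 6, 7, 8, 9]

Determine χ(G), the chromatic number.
Clique number ω(G) = 2 (lower bound: χ ≥ ω).
Odd cycle [8, 3, 6, 5, 9, 7, 4] needs 3 colors (χ ≥ 3).
The coloring below uses 3 colors, so χ(G) = 3.
A valid 3-coloring: color 1: [6, 7, 8]; color 2: [3, 4, 5]; color 3: [9].

χ(G) = 3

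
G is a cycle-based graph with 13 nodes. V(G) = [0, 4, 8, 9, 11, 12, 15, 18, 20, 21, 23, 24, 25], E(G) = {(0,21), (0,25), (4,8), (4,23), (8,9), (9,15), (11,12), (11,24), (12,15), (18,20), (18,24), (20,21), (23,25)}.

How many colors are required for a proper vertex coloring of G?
χ(G) = 3

Clique number ω(G) = 2 (lower bound: χ ≥ ω).
Odd cycle [20, 18, 24, 11, 12, 15, 9, 8, 4, 23, 25, 0, 21] needs 3 colors (χ ≥ 3).
The coloring below uses 3 colors, so χ(G) = 3.
A valid 3-coloring: color 1: [0, 4, 9, 12, 20, 24]; color 2: [8, 11, 15, 18, 21, 23]; color 3: [25].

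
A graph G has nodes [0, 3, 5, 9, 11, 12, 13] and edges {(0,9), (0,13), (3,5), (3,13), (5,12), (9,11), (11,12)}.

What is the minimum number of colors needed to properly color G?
Clique number ω(G) = 2 (lower bound: χ ≥ ω).
Odd cycle [3, 13, 0, 9, 11, 12, 5] needs 3 colors (χ ≥ 3).
The coloring below uses 3 colors, so χ(G) = 3.
A valid 3-coloring: color 1: [0, 3, 12]; color 2: [5, 9, 13]; color 3: [11].

χ(G) = 3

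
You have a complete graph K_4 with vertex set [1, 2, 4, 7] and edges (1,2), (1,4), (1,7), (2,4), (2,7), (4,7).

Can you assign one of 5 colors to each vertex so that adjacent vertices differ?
Yes, G is 5-colorable

A valid 5-coloring: color 1: [7]; color 2: [4]; color 3: [2]; color 4: [1].
(χ(G) = 4 ≤ 5.)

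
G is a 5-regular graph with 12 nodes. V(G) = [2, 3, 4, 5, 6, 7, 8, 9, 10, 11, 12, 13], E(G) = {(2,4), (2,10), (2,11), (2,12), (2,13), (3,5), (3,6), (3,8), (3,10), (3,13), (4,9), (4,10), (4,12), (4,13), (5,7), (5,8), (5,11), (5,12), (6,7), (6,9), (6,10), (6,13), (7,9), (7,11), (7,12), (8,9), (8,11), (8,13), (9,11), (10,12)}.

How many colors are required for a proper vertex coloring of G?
Clique number ω(G) = 4 (lower bound: χ ≥ ω).
The clique on [2, 4, 10, 12] has size 4, forcing χ ≥ 4, and the coloring below uses 4 colors, so χ(G) = 4.
A valid 4-coloring: color 1: [2, 3, 9]; color 2: [4, 7, 8]; color 3: [6, 11, 12]; color 4: [5, 10, 13].

χ(G) = 4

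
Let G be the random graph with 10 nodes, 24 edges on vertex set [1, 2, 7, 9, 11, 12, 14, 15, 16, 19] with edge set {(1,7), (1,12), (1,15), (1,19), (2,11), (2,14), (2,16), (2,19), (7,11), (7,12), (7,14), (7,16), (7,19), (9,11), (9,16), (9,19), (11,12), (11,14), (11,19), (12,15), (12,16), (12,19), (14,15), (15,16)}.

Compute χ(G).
Clique number ω(G) = 4 (lower bound: χ ≥ ω).
The clique on [1, 7, 12, 19] has size 4, forcing χ ≥ 4, and the coloring below uses 4 colors, so χ(G) = 4.
A valid 4-coloring: color 1: [2, 7, 9, 15]; color 2: [1, 11, 16]; color 3: [12, 14]; color 4: [19].

χ(G) = 4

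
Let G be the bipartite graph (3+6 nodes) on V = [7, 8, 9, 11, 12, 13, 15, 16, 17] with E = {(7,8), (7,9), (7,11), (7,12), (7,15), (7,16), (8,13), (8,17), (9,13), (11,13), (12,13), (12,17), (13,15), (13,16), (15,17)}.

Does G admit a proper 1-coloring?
No, G is not 1-colorable

Edge (8,17) forces its endpoints to differ, so 1 color is not enough.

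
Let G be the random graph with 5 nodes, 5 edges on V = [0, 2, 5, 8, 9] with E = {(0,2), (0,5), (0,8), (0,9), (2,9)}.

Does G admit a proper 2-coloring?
The clique on vertices [0, 2, 9] has size 3 > 2, so it alone needs 3 colors.

No, G is not 2-colorable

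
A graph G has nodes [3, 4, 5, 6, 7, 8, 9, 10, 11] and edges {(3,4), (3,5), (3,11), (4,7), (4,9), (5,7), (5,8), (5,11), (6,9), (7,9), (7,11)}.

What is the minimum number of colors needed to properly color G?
Clique number ω(G) = 3 (lower bound: χ ≥ ω).
The clique on [4, 7, 9] has size 3, forcing χ ≥ 3, and the coloring below uses 3 colors, so χ(G) = 3.
A valid 3-coloring: color 1: [3, 6, 7, 8, 10]; color 2: [5, 9]; color 3: [4, 11].

χ(G) = 3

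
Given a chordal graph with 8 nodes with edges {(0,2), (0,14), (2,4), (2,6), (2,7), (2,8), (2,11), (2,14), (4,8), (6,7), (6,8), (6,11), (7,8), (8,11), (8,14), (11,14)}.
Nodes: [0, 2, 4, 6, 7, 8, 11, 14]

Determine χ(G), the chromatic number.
Clique number ω(G) = 4 (lower bound: χ ≥ ω).
The clique on [2, 6, 8, 11] has size 4, forcing χ ≥ 4, and the coloring below uses 4 colors, so χ(G) = 4.
A valid 4-coloring: color 1: [2]; color 2: [0, 8]; color 3: [4, 7, 11]; color 4: [6, 14].

χ(G) = 4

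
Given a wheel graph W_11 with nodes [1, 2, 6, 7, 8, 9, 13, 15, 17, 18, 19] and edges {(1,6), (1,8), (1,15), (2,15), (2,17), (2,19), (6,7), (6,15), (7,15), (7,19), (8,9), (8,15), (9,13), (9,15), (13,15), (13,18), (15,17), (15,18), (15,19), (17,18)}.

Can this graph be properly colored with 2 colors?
The clique on vertices [1, 8, 15] has size 3 > 2, so it alone needs 3 colors.

No, G is not 2-colorable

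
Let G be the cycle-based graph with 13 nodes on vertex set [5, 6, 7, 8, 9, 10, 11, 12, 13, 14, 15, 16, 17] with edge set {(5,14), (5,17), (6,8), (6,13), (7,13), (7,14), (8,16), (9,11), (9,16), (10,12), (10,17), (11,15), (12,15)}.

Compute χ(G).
χ(G) = 3

Clique number ω(G) = 2 (lower bound: χ ≥ ω).
Odd cycle [16, 8, 6, 13, 7, 14, 5, 17, 10, 12, 15, 11, 9] needs 3 colors (χ ≥ 3).
The coloring below uses 3 colors, so χ(G) = 3.
A valid 3-coloring: color 1: [5, 6, 7, 10, 11, 16]; color 2: [8, 9, 12, 13, 14, 17]; color 3: [15].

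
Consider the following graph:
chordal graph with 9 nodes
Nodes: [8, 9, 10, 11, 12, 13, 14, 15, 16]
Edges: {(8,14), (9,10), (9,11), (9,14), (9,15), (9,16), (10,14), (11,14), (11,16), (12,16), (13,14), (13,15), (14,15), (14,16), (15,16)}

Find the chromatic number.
Clique number ω(G) = 4 (lower bound: χ ≥ ω).
The clique on [9, 11, 14, 16] has size 4, forcing χ ≥ 4, and the coloring below uses 4 colors, so χ(G) = 4.
A valid 4-coloring: color 1: [12, 14]; color 2: [8, 10, 13, 16]; color 3: [9]; color 4: [11, 15].

χ(G) = 4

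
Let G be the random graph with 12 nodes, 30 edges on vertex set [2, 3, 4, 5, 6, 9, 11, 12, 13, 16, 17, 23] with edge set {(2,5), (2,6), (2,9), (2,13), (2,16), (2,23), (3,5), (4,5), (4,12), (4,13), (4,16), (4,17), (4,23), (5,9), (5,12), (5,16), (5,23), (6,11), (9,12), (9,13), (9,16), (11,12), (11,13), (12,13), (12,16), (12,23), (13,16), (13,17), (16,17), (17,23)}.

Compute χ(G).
χ(G) = 4

Clique number ω(G) = 4 (lower bound: χ ≥ ω).
The clique on [2, 5, 9, 16] has size 4, forcing χ ≥ 4, and the coloring below uses 4 colors, so χ(G) = 4.
A valid 4-coloring: color 1: [5, 6, 13]; color 2: [2, 3, 12, 17]; color 3: [11, 16, 23]; color 4: [4, 9].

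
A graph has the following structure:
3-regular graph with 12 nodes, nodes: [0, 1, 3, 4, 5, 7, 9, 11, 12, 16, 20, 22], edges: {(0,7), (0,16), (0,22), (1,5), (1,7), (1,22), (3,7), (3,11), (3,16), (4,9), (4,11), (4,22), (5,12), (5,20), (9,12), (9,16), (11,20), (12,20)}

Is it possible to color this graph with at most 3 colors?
Yes, G is 3-colorable

A valid 3-coloring: color 1: [7, 9, 20, 22]; color 2: [0, 1, 3, 4, 12]; color 3: [5, 11, 16].
(χ(G) = 3 ≤ 3.)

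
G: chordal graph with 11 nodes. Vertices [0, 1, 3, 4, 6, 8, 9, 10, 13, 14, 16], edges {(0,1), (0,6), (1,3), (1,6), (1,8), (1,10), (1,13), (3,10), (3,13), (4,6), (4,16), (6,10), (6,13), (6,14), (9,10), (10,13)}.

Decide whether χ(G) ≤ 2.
The clique on vertices [1, 3, 10, 13] has size 4 > 2, so it alone needs 4 colors.

No, G is not 2-colorable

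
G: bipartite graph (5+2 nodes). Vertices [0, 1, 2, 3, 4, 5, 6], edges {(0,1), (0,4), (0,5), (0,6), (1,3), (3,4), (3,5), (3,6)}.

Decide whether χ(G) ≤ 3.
A valid 3-coloring: color 1: [0, 2, 3]; color 2: [1, 4, 5, 6].
(χ(G) = 2 ≤ 3.)

Yes, G is 3-colorable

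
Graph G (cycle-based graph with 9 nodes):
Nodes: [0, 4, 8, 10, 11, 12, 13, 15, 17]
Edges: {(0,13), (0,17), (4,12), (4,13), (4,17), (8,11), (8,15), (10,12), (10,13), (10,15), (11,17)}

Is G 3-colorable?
A valid 3-coloring: color 1: [8, 12, 13, 17]; color 2: [0, 4, 10, 11]; color 3: [15].
(χ(G) = 3 ≤ 3.)

Yes, G is 3-colorable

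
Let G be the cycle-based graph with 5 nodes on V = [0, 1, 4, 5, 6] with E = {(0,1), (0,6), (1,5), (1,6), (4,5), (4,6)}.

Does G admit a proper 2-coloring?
No, G is not 2-colorable

The clique on vertices [0, 1, 6] has size 3 > 2, so it alone needs 3 colors.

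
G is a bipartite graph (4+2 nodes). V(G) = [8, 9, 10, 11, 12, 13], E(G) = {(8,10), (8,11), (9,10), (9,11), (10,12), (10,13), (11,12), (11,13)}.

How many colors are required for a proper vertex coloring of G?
Clique number ω(G) = 2 (lower bound: χ ≥ ω).
The graph is bipartite (no odd cycle), so 2 colors suffice: χ(G) = 2.
A valid 2-coloring: color 1: [10, 11]; color 2: [8, 9, 12, 13].

χ(G) = 2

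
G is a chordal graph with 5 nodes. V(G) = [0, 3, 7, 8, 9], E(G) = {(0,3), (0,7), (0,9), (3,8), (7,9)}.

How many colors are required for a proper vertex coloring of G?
χ(G) = 3

Clique number ω(G) = 3 (lower bound: χ ≥ ω).
The clique on [0, 7, 9] has size 3, forcing χ ≥ 3, and the coloring below uses 3 colors, so χ(G) = 3.
A valid 3-coloring: color 1: [0, 8]; color 2: [3, 7]; color 3: [9].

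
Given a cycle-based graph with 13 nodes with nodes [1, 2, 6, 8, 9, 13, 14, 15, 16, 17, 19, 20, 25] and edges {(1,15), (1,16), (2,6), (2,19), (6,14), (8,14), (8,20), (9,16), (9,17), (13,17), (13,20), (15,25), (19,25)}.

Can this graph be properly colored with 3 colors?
Yes, G is 3-colorable

A valid 3-coloring: color 1: [6, 8, 9, 13, 15, 19]; color 2: [2, 14, 16, 17, 20, 25]; color 3: [1].
(χ(G) = 3 ≤ 3.)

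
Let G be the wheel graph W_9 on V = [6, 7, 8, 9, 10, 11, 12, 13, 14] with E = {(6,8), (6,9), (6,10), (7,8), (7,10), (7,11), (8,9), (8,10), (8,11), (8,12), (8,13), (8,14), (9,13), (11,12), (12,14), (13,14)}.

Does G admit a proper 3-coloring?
Yes, G is 3-colorable

A valid 3-coloring: color 1: [8]; color 2: [6, 7, 12, 13]; color 3: [9, 10, 11, 14].
(χ(G) = 3 ≤ 3.)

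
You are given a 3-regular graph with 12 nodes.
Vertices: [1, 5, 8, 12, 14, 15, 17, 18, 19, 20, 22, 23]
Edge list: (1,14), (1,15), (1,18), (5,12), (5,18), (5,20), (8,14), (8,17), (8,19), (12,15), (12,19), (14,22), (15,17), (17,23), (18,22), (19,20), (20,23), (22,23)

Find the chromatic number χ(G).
Clique number ω(G) = 2 (lower bound: χ ≥ ω).
Odd cycle [20, 19, 8, 17, 23] needs 3 colors (χ ≥ 3).
The coloring below uses 3 colors, so χ(G) = 3.
A valid 3-coloring: color 1: [1, 12, 17, 20, 22]; color 2: [5, 14, 15, 19, 23]; color 3: [8, 18].

χ(G) = 3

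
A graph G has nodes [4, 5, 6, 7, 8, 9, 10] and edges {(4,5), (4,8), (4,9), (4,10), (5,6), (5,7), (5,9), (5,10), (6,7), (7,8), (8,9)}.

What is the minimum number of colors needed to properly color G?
Clique number ω(G) = 3 (lower bound: χ ≥ ω).
The clique on [4, 8, 9] has size 3, forcing χ ≥ 3, and the coloring below uses 3 colors, so χ(G) = 3.
A valid 3-coloring: color 1: [5, 8]; color 2: [4, 6]; color 3: [7, 9, 10].

χ(G) = 3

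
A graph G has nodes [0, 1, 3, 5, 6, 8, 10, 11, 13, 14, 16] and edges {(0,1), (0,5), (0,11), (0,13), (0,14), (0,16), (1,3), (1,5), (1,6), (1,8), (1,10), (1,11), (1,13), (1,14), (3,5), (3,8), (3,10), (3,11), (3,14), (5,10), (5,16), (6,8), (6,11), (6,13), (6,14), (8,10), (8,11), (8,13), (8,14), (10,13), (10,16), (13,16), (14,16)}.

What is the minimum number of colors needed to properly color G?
χ(G) = 5

Clique number ω(G) = 4 (lower bound: χ ≥ ω).
Odd cycle [10, 13, 6, 14, 3] needs 3 colors (χ ≥ 3).
Vertex 8 is adjacent to every vertex of [3, 6, 10, 13, 14], which already need 3 colors among themselves, so 8 needs a new color (χ ≥ 4).
Vertex 1 is adjacent to every vertex of [3, 6, 8, 10, 13, 14], which already need 4 colors among themselves, so 1 needs a new color (χ ≥ 5).
The coloring below uses 5 colors, so χ(G) = 5.
A valid 5-coloring: color 1: [1, 16]; color 2: [5, 8]; color 3: [10, 11, 14]; color 4: [3, 13]; color 5: [0, 6].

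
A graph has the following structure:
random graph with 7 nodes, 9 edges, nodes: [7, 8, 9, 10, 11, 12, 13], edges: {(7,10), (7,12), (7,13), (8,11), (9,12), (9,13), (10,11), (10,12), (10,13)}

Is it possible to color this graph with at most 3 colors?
A valid 3-coloring: color 1: [8, 9, 10]; color 2: [11, 12, 13]; color 3: [7].
(χ(G) = 3 ≤ 3.)

Yes, G is 3-colorable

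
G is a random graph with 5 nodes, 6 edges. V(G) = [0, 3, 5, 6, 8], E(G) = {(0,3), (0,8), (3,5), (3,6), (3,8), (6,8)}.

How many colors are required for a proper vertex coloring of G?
χ(G) = 3

Clique number ω(G) = 3 (lower bound: χ ≥ ω).
The clique on [0, 3, 8] has size 3, forcing χ ≥ 3, and the coloring below uses 3 colors, so χ(G) = 3.
A valid 3-coloring: color 1: [3]; color 2: [5, 8]; color 3: [0, 6].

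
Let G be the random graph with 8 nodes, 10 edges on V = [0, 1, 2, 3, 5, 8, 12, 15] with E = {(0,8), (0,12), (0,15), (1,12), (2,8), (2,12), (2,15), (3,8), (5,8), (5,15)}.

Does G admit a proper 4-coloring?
A valid 4-coloring: color 1: [8, 12, 15]; color 2: [0, 1, 2, 3, 5].
(χ(G) = 2 ≤ 4.)

Yes, G is 4-colorable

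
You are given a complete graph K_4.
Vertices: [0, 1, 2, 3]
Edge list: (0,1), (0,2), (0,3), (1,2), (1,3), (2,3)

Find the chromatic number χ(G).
χ(G) = 4

Clique number ω(G) = 4 (lower bound: χ ≥ ω).
The clique on [0, 1, 2, 3] has size 4, forcing χ ≥ 4, and the coloring below uses 4 colors, so χ(G) = 4.
A valid 4-coloring: color 1: [1]; color 2: [3]; color 3: [2]; color 4: [0].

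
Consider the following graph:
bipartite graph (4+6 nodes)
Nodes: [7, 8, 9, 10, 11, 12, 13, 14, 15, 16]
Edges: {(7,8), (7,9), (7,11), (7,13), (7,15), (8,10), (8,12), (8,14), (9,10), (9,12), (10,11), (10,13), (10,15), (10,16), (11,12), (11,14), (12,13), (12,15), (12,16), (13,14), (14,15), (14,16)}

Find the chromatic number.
Clique number ω(G) = 2 (lower bound: χ ≥ ω).
The graph is bipartite (no odd cycle), so 2 colors suffice: χ(G) = 2.
A valid 2-coloring: color 1: [7, 10, 12, 14]; color 2: [8, 9, 11, 13, 15, 16].

χ(G) = 2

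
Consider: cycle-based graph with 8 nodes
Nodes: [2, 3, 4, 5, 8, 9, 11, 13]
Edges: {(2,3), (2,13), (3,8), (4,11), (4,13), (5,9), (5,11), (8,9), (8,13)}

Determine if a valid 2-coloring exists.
Yes, G is 2-colorable

A valid 2-coloring: color 1: [2, 4, 5, 8]; color 2: [3, 9, 11, 13].
(χ(G) = 2 ≤ 2.)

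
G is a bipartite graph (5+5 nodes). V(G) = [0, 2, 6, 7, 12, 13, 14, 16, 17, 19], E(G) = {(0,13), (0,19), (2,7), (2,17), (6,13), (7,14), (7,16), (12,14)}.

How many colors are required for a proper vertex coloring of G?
Clique number ω(G) = 2 (lower bound: χ ≥ ω).
The graph is bipartite (no odd cycle), so 2 colors suffice: χ(G) = 2.
A valid 2-coloring: color 1: [0, 6, 7, 12, 17]; color 2: [2, 13, 14, 16, 19].

χ(G) = 2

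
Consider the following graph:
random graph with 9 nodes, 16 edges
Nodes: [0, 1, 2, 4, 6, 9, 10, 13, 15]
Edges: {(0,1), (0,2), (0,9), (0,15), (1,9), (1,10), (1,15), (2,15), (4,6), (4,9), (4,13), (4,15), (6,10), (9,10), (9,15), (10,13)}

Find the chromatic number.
Clique number ω(G) = 4 (lower bound: χ ≥ ω).
The clique on [0, 1, 9, 15] has size 4, forcing χ ≥ 4, and the coloring below uses 4 colors, so χ(G) = 4.
A valid 4-coloring: color 1: [2, 6, 9, 13]; color 2: [10, 15]; color 3: [1, 4]; color 4: [0].

χ(G) = 4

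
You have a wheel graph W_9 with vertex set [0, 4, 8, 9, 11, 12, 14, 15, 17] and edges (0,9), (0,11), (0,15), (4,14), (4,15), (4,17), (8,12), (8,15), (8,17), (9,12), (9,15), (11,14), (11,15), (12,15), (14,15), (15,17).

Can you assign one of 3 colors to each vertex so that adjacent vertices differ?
A valid 3-coloring: color 1: [15]; color 2: [4, 8, 9, 11]; color 3: [0, 12, 14, 17].
(χ(G) = 3 ≤ 3.)

Yes, G is 3-colorable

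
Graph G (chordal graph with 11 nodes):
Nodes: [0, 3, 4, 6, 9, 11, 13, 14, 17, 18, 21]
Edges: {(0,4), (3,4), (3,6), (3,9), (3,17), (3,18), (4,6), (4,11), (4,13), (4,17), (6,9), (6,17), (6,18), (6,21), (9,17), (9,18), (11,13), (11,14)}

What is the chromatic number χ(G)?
Clique number ω(G) = 4 (lower bound: χ ≥ ω).
The clique on [3, 4, 6, 17] has size 4, forcing χ ≥ 4, and the coloring below uses 4 colors, so χ(G) = 4.
A valid 4-coloring: color 1: [0, 6, 11]; color 2: [4, 9, 14, 21]; color 3: [3, 13]; color 4: [17, 18].

χ(G) = 4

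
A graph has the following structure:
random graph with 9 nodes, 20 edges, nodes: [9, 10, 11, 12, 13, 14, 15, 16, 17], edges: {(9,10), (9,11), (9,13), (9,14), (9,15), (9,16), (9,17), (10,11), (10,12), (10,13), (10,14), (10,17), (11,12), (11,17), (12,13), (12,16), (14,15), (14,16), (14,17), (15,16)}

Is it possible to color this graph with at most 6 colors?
Yes, G is 6-colorable

A valid 6-coloring: color 1: [9, 12]; color 2: [10, 16]; color 3: [11, 13, 14]; color 4: [15, 17].
(χ(G) = 4 ≤ 6.)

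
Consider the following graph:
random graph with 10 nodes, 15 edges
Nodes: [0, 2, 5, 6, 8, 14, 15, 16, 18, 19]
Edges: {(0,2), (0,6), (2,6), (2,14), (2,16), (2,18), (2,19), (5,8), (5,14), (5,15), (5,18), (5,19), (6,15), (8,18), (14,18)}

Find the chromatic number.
χ(G) = 3

Clique number ω(G) = 3 (lower bound: χ ≥ ω).
The clique on [5, 8, 18] has size 3, forcing χ ≥ 3, and the coloring below uses 3 colors, so χ(G) = 3.
A valid 3-coloring: color 1: [2, 5]; color 2: [6, 16, 18, 19]; color 3: [0, 8, 14, 15].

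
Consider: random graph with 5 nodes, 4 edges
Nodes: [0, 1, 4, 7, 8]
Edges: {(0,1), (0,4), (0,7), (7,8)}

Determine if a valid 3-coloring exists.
A valid 3-coloring: color 1: [0, 8]; color 2: [1, 4, 7].
(χ(G) = 2 ≤ 3.)

Yes, G is 3-colorable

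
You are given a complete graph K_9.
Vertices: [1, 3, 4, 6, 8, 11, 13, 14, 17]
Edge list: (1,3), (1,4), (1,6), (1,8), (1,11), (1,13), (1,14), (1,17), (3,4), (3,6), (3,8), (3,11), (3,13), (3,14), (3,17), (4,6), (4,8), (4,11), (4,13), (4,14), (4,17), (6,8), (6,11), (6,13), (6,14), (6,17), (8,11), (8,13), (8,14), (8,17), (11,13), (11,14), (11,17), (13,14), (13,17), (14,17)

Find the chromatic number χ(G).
Clique number ω(G) = 9 (lower bound: χ ≥ ω).
The clique on [1, 3, 4, 6, 8, 11, 13, 14, 17] has size 9, forcing χ ≥ 9, and the coloring below uses 9 colors, so χ(G) = 9.
A valid 9-coloring: color 1: [3]; color 2: [14]; color 3: [13]; color 4: [11]; color 5: [1]; color 6: [17]; color 7: [6]; color 8: [4]; color 9: [8].

χ(G) = 9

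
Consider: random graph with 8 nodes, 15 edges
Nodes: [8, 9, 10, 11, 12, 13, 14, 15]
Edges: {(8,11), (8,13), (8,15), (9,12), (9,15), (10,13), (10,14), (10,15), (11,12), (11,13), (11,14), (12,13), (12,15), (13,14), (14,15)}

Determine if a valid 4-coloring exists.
Yes, G is 4-colorable

A valid 4-coloring: color 1: [13, 15]; color 2: [8, 12, 14]; color 3: [9, 10, 11].
(χ(G) = 3 ≤ 4.)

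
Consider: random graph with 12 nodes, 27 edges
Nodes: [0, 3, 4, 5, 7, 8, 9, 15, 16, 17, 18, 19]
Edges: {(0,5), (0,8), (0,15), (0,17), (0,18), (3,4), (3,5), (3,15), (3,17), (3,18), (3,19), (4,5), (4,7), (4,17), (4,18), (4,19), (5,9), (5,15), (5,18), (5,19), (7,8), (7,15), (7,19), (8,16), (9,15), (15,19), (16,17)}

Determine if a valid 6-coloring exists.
Yes, G is 6-colorable

A valid 6-coloring: color 1: [5, 7, 17]; color 2: [4, 8, 15]; color 3: [0, 3, 9, 16]; color 4: [18, 19].
(χ(G) = 4 ≤ 6.)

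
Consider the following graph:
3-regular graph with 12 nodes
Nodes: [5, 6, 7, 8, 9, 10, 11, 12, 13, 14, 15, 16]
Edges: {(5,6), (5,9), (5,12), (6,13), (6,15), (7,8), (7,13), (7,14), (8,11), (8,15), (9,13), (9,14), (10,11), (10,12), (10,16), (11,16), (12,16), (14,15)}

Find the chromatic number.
χ(G) = 3

Clique number ω(G) = 3 (lower bound: χ ≥ ω).
The clique on [10, 11, 16] has size 3, forcing χ ≥ 3, and the coloring below uses 3 colors, so χ(G) = 3.
A valid 3-coloring: color 1: [6, 8, 9, 10]; color 2: [5, 7, 15, 16]; color 3: [11, 12, 13, 14].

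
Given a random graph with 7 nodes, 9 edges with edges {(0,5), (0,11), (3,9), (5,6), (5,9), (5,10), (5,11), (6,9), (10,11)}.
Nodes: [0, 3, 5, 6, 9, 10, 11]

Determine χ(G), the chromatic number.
Clique number ω(G) = 3 (lower bound: χ ≥ ω).
The clique on [5, 6, 9] has size 3, forcing χ ≥ 3, and the coloring below uses 3 colors, so χ(G) = 3.
A valid 3-coloring: color 1: [3, 5]; color 2: [9, 11]; color 3: [0, 6, 10].

χ(G) = 3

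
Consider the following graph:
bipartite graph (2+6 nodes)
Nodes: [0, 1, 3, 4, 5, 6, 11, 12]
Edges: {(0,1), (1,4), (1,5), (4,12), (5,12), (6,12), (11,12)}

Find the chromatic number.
Clique number ω(G) = 2 (lower bound: χ ≥ ω).
The graph is bipartite (no odd cycle), so 2 colors suffice: χ(G) = 2.
A valid 2-coloring: color 1: [1, 3, 12]; color 2: [0, 4, 5, 6, 11].

χ(G) = 2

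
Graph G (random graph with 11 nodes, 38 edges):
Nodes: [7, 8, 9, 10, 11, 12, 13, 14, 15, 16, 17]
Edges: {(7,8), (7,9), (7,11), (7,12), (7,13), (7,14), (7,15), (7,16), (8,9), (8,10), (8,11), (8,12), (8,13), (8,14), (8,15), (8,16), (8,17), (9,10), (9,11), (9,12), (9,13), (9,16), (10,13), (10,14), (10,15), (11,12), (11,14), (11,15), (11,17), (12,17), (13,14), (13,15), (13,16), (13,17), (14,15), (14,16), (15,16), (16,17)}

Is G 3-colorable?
The clique on vertices [7, 8, 13, 14, 15, 16] has size 6 > 3, so it alone needs 6 colors.

No, G is not 3-colorable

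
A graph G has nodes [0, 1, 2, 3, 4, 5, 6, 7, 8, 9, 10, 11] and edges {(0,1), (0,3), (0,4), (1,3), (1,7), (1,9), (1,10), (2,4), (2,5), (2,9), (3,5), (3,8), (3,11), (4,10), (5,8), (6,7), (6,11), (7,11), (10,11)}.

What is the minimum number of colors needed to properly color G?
Clique number ω(G) = 3 (lower bound: χ ≥ ω).
The clique on [0, 1, 3] has size 3, forcing χ ≥ 3, and the coloring below uses 3 colors, so χ(G) = 3.
A valid 3-coloring: color 1: [1, 4, 5, 11]; color 2: [2, 3, 7, 10]; color 3: [0, 6, 8, 9].

χ(G) = 3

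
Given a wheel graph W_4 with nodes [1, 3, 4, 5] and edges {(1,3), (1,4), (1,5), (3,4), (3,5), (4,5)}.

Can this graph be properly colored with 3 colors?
No, G is not 3-colorable

The clique on vertices [1, 3, 4, 5] has size 4 > 3, so it alone needs 4 colors.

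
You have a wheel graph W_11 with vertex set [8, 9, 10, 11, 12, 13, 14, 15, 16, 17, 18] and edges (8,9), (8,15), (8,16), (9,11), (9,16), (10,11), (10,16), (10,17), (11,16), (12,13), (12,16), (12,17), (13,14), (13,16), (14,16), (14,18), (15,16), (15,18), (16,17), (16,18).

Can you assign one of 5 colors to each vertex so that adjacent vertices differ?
A valid 5-coloring: color 1: [16]; color 2: [8, 11, 13, 17, 18]; color 3: [9, 10, 12, 14, 15].
(χ(G) = 3 ≤ 5.)

Yes, G is 5-colorable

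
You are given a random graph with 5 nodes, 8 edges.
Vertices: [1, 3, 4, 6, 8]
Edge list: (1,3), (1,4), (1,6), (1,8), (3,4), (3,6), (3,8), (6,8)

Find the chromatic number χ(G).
Clique number ω(G) = 4 (lower bound: χ ≥ ω).
The clique on [1, 3, 6, 8] has size 4, forcing χ ≥ 4, and the coloring below uses 4 colors, so χ(G) = 4.
A valid 4-coloring: color 1: [3]; color 2: [1]; color 3: [4, 6]; color 4: [8].

χ(G) = 4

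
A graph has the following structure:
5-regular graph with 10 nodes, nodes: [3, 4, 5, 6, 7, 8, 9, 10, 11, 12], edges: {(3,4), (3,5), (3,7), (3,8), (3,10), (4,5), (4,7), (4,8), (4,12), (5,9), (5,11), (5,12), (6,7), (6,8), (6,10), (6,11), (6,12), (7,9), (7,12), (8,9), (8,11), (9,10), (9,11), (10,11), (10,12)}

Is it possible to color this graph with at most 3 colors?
Yes, G is 3-colorable

A valid 3-coloring: color 1: [3, 11, 12]; color 2: [5, 7, 8, 10]; color 3: [4, 6, 9].
(χ(G) = 3 ≤ 3.)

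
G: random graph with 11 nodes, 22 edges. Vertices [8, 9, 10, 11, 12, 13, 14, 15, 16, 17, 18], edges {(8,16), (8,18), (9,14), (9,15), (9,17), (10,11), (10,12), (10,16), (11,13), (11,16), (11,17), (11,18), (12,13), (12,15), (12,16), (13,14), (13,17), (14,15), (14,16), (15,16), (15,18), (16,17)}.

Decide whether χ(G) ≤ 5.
A valid 5-coloring: color 1: [9, 13, 16, 18]; color 2: [8, 10, 15, 17]; color 3: [11, 12, 14].
(χ(G) = 3 ≤ 5.)

Yes, G is 5-colorable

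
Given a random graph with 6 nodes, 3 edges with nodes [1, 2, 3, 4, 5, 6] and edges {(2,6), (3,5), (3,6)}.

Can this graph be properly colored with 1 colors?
Edge (2,6) forces its endpoints to differ, so 1 color is not enough.

No, G is not 1-colorable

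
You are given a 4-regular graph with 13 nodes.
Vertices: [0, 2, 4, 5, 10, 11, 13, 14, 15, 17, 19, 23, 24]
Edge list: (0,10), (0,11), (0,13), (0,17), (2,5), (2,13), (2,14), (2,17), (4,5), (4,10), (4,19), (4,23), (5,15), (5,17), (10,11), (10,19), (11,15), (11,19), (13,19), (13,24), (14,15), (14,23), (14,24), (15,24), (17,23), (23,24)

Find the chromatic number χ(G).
χ(G) = 3

Clique number ω(G) = 3 (lower bound: χ ≥ ω).
The clique on [0, 10, 11] has size 3, forcing χ ≥ 3, and the coloring below uses 3 colors, so χ(G) = 3.
A valid 3-coloring: color 1: [0, 2, 15, 19, 23]; color 2: [4, 11, 13, 14, 17]; color 3: [5, 10, 24].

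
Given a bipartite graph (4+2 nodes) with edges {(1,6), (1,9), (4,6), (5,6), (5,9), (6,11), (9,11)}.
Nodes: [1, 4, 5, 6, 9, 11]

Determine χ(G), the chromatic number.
χ(G) = 2

Clique number ω(G) = 2 (lower bound: χ ≥ ω).
The graph is bipartite (no odd cycle), so 2 colors suffice: χ(G) = 2.
A valid 2-coloring: color 1: [6, 9]; color 2: [1, 4, 5, 11].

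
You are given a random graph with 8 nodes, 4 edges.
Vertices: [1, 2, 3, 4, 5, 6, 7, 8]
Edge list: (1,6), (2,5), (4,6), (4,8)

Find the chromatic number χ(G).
Clique number ω(G) = 2 (lower bound: χ ≥ ω).
The graph is bipartite (no odd cycle), so 2 colors suffice: χ(G) = 2.
A valid 2-coloring: color 1: [1, 2, 3, 4, 7]; color 2: [5, 6, 8].

χ(G) = 2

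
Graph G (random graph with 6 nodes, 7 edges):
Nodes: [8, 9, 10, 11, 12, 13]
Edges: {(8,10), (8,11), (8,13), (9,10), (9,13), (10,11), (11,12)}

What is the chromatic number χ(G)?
χ(G) = 3

Clique number ω(G) = 3 (lower bound: χ ≥ ω).
The clique on [8, 10, 11] has size 3, forcing χ ≥ 3, and the coloring below uses 3 colors, so χ(G) = 3.
A valid 3-coloring: color 1: [10, 12, 13]; color 2: [9, 11]; color 3: [8].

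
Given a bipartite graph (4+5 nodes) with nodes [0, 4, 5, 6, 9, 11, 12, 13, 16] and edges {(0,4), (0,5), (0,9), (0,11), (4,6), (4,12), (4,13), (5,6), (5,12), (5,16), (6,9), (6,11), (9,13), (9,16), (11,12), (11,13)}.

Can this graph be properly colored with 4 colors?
Yes, G is 4-colorable

A valid 4-coloring: color 1: [4, 5, 9, 11]; color 2: [0, 6, 12, 13, 16].
(χ(G) = 2 ≤ 4.)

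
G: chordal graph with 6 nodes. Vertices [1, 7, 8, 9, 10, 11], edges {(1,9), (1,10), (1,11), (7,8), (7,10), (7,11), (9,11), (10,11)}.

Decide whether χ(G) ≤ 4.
A valid 4-coloring: color 1: [8, 11]; color 2: [1, 7]; color 3: [9, 10].
(χ(G) = 3 ≤ 4.)

Yes, G is 4-colorable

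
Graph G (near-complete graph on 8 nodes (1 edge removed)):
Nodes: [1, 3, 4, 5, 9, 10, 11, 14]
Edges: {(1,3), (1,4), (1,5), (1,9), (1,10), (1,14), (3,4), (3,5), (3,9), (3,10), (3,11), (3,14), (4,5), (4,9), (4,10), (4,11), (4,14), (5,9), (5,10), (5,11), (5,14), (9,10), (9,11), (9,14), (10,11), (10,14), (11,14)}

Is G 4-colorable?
The clique on vertices [1, 3, 4, 5, 9, 10, 14] has size 7 > 4, so it alone needs 7 colors.

No, G is not 4-colorable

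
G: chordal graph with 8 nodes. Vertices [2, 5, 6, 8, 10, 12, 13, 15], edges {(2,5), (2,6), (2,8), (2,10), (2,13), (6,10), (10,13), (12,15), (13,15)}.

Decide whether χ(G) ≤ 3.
A valid 3-coloring: color 1: [2, 15]; color 2: [5, 8, 10, 12]; color 3: [6, 13].
(χ(G) = 3 ≤ 3.)

Yes, G is 3-colorable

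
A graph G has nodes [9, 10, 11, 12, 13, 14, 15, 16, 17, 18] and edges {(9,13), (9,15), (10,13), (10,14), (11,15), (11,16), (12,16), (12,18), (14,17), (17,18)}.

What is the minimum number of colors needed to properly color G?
χ(G) = 2

Clique number ω(G) = 2 (lower bound: χ ≥ ω).
The graph is bipartite (no odd cycle), so 2 colors suffice: χ(G) = 2.
A valid 2-coloring: color 1: [13, 14, 15, 16, 18]; color 2: [9, 10, 11, 12, 17].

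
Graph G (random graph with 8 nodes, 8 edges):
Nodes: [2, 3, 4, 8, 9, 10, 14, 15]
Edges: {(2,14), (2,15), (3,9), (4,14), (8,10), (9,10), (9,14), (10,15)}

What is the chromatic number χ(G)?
χ(G) = 3

Clique number ω(G) = 2 (lower bound: χ ≥ ω).
Odd cycle [2, 14, 9, 10, 15] needs 3 colors (χ ≥ 3).
The coloring below uses 3 colors, so χ(G) = 3.
A valid 3-coloring: color 1: [3, 10, 14]; color 2: [4, 8, 9, 15]; color 3: [2].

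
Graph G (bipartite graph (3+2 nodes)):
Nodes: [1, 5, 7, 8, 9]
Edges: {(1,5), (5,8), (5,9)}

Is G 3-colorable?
A valid 3-coloring: color 1: [5, 7]; color 2: [1, 8, 9].
(χ(G) = 2 ≤ 3.)

Yes, G is 3-colorable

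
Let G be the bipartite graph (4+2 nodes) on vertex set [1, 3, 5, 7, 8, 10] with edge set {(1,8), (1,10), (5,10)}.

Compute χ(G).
χ(G) = 2

Clique number ω(G) = 2 (lower bound: χ ≥ ω).
The graph is bipartite (no odd cycle), so 2 colors suffice: χ(G) = 2.
A valid 2-coloring: color 1: [1, 3, 5, 7]; color 2: [8, 10].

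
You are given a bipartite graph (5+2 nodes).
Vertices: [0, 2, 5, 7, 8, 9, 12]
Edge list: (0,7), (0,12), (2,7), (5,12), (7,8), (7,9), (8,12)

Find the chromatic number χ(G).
Clique number ω(G) = 2 (lower bound: χ ≥ ω).
The graph is bipartite (no odd cycle), so 2 colors suffice: χ(G) = 2.
A valid 2-coloring: color 1: [7, 12]; color 2: [0, 2, 5, 8, 9].

χ(G) = 2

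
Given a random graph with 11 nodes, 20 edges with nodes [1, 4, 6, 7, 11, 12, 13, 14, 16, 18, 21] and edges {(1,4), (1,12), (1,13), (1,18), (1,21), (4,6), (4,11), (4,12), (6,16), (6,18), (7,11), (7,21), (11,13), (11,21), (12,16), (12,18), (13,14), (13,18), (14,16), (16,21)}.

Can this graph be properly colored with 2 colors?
The clique on vertices [1, 12, 18] has size 3 > 2, so it alone needs 3 colors.

No, G is not 2-colorable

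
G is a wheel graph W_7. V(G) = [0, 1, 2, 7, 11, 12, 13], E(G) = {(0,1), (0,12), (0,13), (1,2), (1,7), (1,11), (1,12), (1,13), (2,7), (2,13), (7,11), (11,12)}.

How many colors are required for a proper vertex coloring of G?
Clique number ω(G) = 3 (lower bound: χ ≥ ω).
The clique on [0, 1, 12] has size 3, forcing χ ≥ 3, and the coloring below uses 3 colors, so χ(G) = 3.
A valid 3-coloring: color 1: [1]; color 2: [0, 2, 11]; color 3: [7, 12, 13].

χ(G) = 3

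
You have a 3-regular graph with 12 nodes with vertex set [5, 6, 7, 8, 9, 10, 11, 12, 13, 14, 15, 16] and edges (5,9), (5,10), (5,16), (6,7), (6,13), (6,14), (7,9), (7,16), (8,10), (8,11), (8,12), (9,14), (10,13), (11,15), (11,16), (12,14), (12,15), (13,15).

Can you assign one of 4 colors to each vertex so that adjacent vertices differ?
A valid 4-coloring: color 1: [5, 6, 8, 15]; color 2: [7, 11, 13, 14]; color 3: [9, 10, 12, 16].
(χ(G) = 3 ≤ 4.)

Yes, G is 4-colorable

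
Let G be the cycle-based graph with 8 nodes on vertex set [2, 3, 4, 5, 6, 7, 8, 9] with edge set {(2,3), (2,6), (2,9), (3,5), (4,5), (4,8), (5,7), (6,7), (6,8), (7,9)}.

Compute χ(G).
Clique number ω(G) = 2 (lower bound: χ ≥ ω).
Odd cycle [5, 3, 2, 6, 7] needs 3 colors (χ ≥ 3).
The coloring below uses 3 colors, so χ(G) = 3.
A valid 3-coloring: color 1: [5, 6, 9]; color 2: [2, 4, 7]; color 3: [3, 8].

χ(G) = 3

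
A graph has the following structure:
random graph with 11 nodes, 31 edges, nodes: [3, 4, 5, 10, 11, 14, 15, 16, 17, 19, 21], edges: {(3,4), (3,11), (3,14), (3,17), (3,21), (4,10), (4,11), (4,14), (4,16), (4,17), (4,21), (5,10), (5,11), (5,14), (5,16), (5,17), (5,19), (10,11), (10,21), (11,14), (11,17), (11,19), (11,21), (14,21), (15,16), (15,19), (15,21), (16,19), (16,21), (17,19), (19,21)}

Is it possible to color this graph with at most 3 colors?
No, G is not 3-colorable

The clique on vertices [3, 4, 11, 14, 21] has size 5 > 3, so it alone needs 5 colors.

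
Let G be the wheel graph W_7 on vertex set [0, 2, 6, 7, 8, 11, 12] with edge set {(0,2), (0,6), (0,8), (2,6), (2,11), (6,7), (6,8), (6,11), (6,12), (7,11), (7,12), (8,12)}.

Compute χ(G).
χ(G) = 3

Clique number ω(G) = 3 (lower bound: χ ≥ ω).
The clique on [0, 6, 8] has size 3, forcing χ ≥ 3, and the coloring below uses 3 colors, so χ(G) = 3.
A valid 3-coloring: color 1: [6]; color 2: [0, 11, 12]; color 3: [2, 7, 8].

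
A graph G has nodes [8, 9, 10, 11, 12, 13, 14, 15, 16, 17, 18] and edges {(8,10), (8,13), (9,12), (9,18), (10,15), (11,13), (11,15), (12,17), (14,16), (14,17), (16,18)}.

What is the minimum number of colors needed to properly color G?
Clique number ω(G) = 2 (lower bound: χ ≥ ω).
Odd cycle [8, 13, 11, 15, 10] needs 3 colors (χ ≥ 3).
The coloring below uses 3 colors, so χ(G) = 3.
A valid 3-coloring: color 1: [12, 13, 14, 15, 18]; color 2: [8, 9, 11, 16, 17]; color 3: [10].

χ(G) = 3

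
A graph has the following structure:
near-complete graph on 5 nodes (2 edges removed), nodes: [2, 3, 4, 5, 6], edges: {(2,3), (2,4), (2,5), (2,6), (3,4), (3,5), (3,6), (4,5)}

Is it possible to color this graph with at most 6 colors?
A valid 6-coloring: color 1: [2]; color 2: [3]; color 3: [4, 6]; color 4: [5].
(χ(G) = 4 ≤ 6.)

Yes, G is 6-colorable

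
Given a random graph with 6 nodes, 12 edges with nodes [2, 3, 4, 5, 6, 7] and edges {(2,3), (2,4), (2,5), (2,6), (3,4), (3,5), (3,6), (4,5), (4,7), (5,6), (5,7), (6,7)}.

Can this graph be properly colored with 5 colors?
A valid 5-coloring: color 1: [5]; color 2: [4, 6]; color 3: [3, 7]; color 4: [2].
(χ(G) = 4 ≤ 5.)

Yes, G is 5-colorable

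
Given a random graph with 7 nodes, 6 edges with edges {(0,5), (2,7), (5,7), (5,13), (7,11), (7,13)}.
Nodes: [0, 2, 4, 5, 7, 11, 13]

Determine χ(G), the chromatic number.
χ(G) = 3

Clique number ω(G) = 3 (lower bound: χ ≥ ω).
The clique on [5, 7, 13] has size 3, forcing χ ≥ 3, and the coloring below uses 3 colors, so χ(G) = 3.
A valid 3-coloring: color 1: [0, 4, 7]; color 2: [2, 5, 11]; color 3: [13].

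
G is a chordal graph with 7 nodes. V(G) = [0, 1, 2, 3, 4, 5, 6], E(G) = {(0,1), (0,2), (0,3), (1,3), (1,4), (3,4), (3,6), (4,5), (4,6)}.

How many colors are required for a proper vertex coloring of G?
χ(G) = 3

Clique number ω(G) = 3 (lower bound: χ ≥ ω).
The clique on [0, 1, 3] has size 3, forcing χ ≥ 3, and the coloring below uses 3 colors, so χ(G) = 3.
A valid 3-coloring: color 1: [0, 4]; color 2: [2, 3, 5]; color 3: [1, 6].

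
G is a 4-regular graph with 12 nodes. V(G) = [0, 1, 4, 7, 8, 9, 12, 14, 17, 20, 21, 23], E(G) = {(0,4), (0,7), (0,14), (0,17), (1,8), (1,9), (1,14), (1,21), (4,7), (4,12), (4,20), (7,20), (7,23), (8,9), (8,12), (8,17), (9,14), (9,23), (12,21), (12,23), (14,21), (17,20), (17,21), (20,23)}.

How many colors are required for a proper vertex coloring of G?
χ(G) = 3

Clique number ω(G) = 3 (lower bound: χ ≥ ω).
The clique on [0, 4, 7] has size 3, forcing χ ≥ 3, and the coloring below uses 3 colors, so χ(G) = 3.
A valid 3-coloring: color 1: [4, 8, 14, 23]; color 2: [0, 9, 20, 21]; color 3: [1, 7, 12, 17].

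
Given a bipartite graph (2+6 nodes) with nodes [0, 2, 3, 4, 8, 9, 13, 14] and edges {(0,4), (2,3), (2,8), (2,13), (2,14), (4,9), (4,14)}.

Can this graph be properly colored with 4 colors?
A valid 4-coloring: color 1: [2, 4]; color 2: [0, 3, 8, 9, 13, 14].
(χ(G) = 2 ≤ 4.)

Yes, G is 4-colorable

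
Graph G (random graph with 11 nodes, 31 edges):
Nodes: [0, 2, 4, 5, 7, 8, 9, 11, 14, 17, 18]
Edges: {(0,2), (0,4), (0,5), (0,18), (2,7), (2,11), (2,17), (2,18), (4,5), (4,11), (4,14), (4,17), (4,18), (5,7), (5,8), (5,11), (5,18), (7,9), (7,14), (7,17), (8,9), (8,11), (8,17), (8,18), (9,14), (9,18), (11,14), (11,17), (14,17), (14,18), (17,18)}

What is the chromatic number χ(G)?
Clique number ω(G) = 4 (lower bound: χ ≥ ω).
The clique on [0, 4, 5, 18] has size 4, forcing χ ≥ 4, and the coloring below uses 4 colors, so χ(G) = 4.
A valid 4-coloring: color 1: [7, 11, 18]; color 2: [5, 9, 17]; color 3: [0, 8, 14]; color 4: [2, 4].

χ(G) = 4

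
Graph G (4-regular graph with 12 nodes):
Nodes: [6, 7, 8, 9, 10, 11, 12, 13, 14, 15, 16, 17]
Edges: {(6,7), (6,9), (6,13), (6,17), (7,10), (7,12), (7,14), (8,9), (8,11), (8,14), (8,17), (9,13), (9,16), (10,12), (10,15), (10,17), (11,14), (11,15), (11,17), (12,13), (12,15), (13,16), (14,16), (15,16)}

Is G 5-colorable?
Yes, G is 5-colorable

A valid 5-coloring: color 1: [6, 11, 12, 16]; color 2: [10, 13, 14]; color 3: [7, 9, 15, 17]; color 4: [8].
(χ(G) = 3 ≤ 5.)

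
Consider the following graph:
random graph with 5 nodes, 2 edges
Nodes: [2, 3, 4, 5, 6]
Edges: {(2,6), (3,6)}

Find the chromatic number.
Clique number ω(G) = 2 (lower bound: χ ≥ ω).
The graph is bipartite (no odd cycle), so 2 colors suffice: χ(G) = 2.
A valid 2-coloring: color 1: [4, 5, 6]; color 2: [2, 3].

χ(G) = 2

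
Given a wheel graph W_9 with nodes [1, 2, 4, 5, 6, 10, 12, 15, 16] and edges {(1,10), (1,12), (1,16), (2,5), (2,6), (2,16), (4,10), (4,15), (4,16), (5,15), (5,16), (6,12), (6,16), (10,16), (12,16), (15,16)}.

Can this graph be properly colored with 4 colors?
Yes, G is 4-colorable

A valid 4-coloring: color 1: [16]; color 2: [2, 10, 12, 15]; color 3: [1, 4, 5, 6].
(χ(G) = 3 ≤ 4.)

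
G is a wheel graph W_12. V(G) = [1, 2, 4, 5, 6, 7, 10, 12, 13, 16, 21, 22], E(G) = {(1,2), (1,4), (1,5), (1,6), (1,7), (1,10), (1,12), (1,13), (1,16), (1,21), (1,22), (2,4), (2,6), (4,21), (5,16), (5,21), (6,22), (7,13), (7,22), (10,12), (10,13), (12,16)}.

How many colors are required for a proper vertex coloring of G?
χ(G) = 4

Clique number ω(G) = 3 (lower bound: χ ≥ ω).
Odd cycle [12, 10, 13, 7, 22, 6, 2, 4, 21, 5, 16] needs 3 colors (χ ≥ 3).
Vertex 1 is adjacent to every vertex of [2, 4, 5, 6, 7, 10, 12, 13, 16, 21, 22], which already need 3 colors among themselves, so 1 needs a new color (χ ≥ 4).
The coloring below uses 4 colors, so χ(G) = 4.
A valid 4-coloring: color 1: [1]; color 2: [2, 5, 12, 13, 22]; color 3: [4, 6, 7, 10, 16]; color 4: [21].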